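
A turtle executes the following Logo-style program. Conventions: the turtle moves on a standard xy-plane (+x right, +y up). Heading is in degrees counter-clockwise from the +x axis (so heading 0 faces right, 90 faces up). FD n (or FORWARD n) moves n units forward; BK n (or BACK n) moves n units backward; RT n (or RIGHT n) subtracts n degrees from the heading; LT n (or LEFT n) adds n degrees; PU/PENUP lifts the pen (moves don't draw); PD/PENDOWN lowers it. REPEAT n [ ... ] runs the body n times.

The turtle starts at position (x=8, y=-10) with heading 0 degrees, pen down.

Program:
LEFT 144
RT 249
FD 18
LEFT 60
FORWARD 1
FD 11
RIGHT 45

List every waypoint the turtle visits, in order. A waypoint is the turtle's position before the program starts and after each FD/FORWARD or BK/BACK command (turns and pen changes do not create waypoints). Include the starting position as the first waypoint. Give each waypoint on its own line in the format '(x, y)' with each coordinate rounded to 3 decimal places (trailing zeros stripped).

Answer: (8, -10)
(3.341, -27.387)
(4.048, -28.094)
(11.827, -35.872)

Derivation:
Executing turtle program step by step:
Start: pos=(8,-10), heading=0, pen down
LT 144: heading 0 -> 144
RT 249: heading 144 -> 255
FD 18: (8,-10) -> (3.341,-27.387) [heading=255, draw]
LT 60: heading 255 -> 315
FD 1: (3.341,-27.387) -> (4.048,-28.094) [heading=315, draw]
FD 11: (4.048,-28.094) -> (11.827,-35.872) [heading=315, draw]
RT 45: heading 315 -> 270
Final: pos=(11.827,-35.872), heading=270, 3 segment(s) drawn
Waypoints (4 total):
(8, -10)
(3.341, -27.387)
(4.048, -28.094)
(11.827, -35.872)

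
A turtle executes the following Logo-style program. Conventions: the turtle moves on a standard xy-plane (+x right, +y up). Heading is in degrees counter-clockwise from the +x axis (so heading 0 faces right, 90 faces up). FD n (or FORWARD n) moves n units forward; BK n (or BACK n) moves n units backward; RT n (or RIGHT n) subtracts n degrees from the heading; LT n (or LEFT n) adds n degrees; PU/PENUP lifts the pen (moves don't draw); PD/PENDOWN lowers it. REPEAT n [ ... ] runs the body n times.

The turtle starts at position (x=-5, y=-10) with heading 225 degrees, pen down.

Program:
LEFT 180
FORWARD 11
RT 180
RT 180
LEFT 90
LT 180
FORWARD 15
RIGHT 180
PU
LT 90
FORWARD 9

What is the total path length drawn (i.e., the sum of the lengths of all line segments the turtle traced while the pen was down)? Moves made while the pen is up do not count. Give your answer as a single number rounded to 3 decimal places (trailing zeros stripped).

Executing turtle program step by step:
Start: pos=(-5,-10), heading=225, pen down
LT 180: heading 225 -> 45
FD 11: (-5,-10) -> (2.778,-2.222) [heading=45, draw]
RT 180: heading 45 -> 225
RT 180: heading 225 -> 45
LT 90: heading 45 -> 135
LT 180: heading 135 -> 315
FD 15: (2.778,-2.222) -> (13.385,-12.828) [heading=315, draw]
RT 180: heading 315 -> 135
PU: pen up
LT 90: heading 135 -> 225
FD 9: (13.385,-12.828) -> (7.021,-19.192) [heading=225, move]
Final: pos=(7.021,-19.192), heading=225, 2 segment(s) drawn

Segment lengths:
  seg 1: (-5,-10) -> (2.778,-2.222), length = 11
  seg 2: (2.778,-2.222) -> (13.385,-12.828), length = 15
Total = 26

Answer: 26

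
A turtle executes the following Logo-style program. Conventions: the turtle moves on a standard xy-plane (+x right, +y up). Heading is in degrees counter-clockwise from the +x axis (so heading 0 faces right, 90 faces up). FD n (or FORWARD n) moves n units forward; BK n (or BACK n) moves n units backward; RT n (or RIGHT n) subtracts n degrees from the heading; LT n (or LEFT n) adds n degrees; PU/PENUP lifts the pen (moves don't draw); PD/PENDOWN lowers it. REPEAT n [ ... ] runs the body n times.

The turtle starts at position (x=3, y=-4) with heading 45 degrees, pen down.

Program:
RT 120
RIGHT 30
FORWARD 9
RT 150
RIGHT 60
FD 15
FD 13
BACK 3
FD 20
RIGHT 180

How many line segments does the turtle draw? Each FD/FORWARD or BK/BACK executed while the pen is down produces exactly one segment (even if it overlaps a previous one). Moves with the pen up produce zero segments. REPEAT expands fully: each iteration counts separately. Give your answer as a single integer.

Executing turtle program step by step:
Start: pos=(3,-4), heading=45, pen down
RT 120: heading 45 -> 285
RT 30: heading 285 -> 255
FD 9: (3,-4) -> (0.671,-12.693) [heading=255, draw]
RT 150: heading 255 -> 105
RT 60: heading 105 -> 45
FD 15: (0.671,-12.693) -> (11.277,-2.087) [heading=45, draw]
FD 13: (11.277,-2.087) -> (20.47,7.106) [heading=45, draw]
BK 3: (20.47,7.106) -> (18.348,4.984) [heading=45, draw]
FD 20: (18.348,4.984) -> (32.49,19.126) [heading=45, draw]
RT 180: heading 45 -> 225
Final: pos=(32.49,19.126), heading=225, 5 segment(s) drawn
Segments drawn: 5

Answer: 5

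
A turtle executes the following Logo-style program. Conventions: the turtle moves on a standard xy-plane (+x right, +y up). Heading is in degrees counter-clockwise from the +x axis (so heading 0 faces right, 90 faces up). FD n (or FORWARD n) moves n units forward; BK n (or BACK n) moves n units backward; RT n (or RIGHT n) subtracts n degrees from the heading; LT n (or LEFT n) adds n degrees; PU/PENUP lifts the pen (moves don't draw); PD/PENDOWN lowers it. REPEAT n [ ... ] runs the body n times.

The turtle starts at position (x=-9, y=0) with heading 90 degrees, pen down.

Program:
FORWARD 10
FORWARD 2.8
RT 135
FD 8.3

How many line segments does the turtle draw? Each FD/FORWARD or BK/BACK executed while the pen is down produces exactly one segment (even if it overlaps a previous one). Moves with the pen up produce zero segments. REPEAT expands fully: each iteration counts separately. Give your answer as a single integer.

Answer: 3

Derivation:
Executing turtle program step by step:
Start: pos=(-9,0), heading=90, pen down
FD 10: (-9,0) -> (-9,10) [heading=90, draw]
FD 2.8: (-9,10) -> (-9,12.8) [heading=90, draw]
RT 135: heading 90 -> 315
FD 8.3: (-9,12.8) -> (-3.131,6.931) [heading=315, draw]
Final: pos=(-3.131,6.931), heading=315, 3 segment(s) drawn
Segments drawn: 3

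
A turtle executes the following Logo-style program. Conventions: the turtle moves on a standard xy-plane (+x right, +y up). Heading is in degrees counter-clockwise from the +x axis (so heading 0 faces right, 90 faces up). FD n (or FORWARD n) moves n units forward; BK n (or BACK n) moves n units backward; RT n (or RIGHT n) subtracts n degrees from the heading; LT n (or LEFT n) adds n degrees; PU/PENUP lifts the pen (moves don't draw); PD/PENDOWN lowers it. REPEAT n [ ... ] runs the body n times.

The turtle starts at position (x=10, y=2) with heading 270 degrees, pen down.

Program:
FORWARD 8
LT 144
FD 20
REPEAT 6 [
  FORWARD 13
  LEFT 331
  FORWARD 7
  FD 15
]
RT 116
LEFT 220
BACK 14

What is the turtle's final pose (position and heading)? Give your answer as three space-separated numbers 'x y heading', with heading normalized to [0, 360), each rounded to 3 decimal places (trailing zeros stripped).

Answer: 116.749 -67.106 344

Derivation:
Executing turtle program step by step:
Start: pos=(10,2), heading=270, pen down
FD 8: (10,2) -> (10,-6) [heading=270, draw]
LT 144: heading 270 -> 54
FD 20: (10,-6) -> (21.756,10.18) [heading=54, draw]
REPEAT 6 [
  -- iteration 1/6 --
  FD 13: (21.756,10.18) -> (29.397,20.698) [heading=54, draw]
  LT 331: heading 54 -> 25
  FD 7: (29.397,20.698) -> (35.741,23.656) [heading=25, draw]
  FD 15: (35.741,23.656) -> (49.336,29.995) [heading=25, draw]
  -- iteration 2/6 --
  FD 13: (49.336,29.995) -> (61.118,35.489) [heading=25, draw]
  LT 331: heading 25 -> 356
  FD 7: (61.118,35.489) -> (68.101,35.001) [heading=356, draw]
  FD 15: (68.101,35.001) -> (83.064,33.955) [heading=356, draw]
  -- iteration 3/6 --
  FD 13: (83.064,33.955) -> (96.032,33.048) [heading=356, draw]
  LT 331: heading 356 -> 327
  FD 7: (96.032,33.048) -> (101.903,29.235) [heading=327, draw]
  FD 15: (101.903,29.235) -> (114.483,21.066) [heading=327, draw]
  -- iteration 4/6 --
  FD 13: (114.483,21.066) -> (125.386,13.985) [heading=327, draw]
  LT 331: heading 327 -> 298
  FD 7: (125.386,13.985) -> (128.672,7.805) [heading=298, draw]
  FD 15: (128.672,7.805) -> (135.714,-5.439) [heading=298, draw]
  -- iteration 5/6 --
  FD 13: (135.714,-5.439) -> (141.817,-16.918) [heading=298, draw]
  LT 331: heading 298 -> 269
  FD 7: (141.817,-16.918) -> (141.695,-23.917) [heading=269, draw]
  FD 15: (141.695,-23.917) -> (141.433,-38.914) [heading=269, draw]
  -- iteration 6/6 --
  FD 13: (141.433,-38.914) -> (141.207,-51.912) [heading=269, draw]
  LT 331: heading 269 -> 240
  FD 7: (141.207,-51.912) -> (137.707,-57.975) [heading=240, draw]
  FD 15: (137.707,-57.975) -> (130.207,-70.965) [heading=240, draw]
]
RT 116: heading 240 -> 124
LT 220: heading 124 -> 344
BK 14: (130.207,-70.965) -> (116.749,-67.106) [heading=344, draw]
Final: pos=(116.749,-67.106), heading=344, 21 segment(s) drawn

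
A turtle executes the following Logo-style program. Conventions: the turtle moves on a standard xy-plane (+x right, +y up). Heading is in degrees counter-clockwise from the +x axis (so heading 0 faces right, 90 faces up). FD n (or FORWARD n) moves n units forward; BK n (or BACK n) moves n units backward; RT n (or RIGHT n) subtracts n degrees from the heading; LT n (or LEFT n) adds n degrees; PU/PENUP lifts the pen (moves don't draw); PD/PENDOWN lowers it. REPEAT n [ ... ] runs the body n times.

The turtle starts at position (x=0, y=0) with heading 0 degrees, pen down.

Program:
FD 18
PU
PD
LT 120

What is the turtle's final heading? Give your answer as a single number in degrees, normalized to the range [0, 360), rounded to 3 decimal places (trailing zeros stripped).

Answer: 120

Derivation:
Executing turtle program step by step:
Start: pos=(0,0), heading=0, pen down
FD 18: (0,0) -> (18,0) [heading=0, draw]
PU: pen up
PD: pen down
LT 120: heading 0 -> 120
Final: pos=(18,0), heading=120, 1 segment(s) drawn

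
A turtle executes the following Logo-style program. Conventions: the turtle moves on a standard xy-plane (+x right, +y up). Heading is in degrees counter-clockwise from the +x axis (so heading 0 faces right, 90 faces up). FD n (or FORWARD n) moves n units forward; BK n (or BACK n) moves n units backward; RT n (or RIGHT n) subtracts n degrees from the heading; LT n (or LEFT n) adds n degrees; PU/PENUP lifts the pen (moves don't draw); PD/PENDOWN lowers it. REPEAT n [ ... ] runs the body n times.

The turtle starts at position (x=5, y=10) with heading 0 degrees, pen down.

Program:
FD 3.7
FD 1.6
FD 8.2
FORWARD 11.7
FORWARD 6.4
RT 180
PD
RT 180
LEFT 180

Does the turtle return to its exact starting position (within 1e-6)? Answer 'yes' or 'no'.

Executing turtle program step by step:
Start: pos=(5,10), heading=0, pen down
FD 3.7: (5,10) -> (8.7,10) [heading=0, draw]
FD 1.6: (8.7,10) -> (10.3,10) [heading=0, draw]
FD 8.2: (10.3,10) -> (18.5,10) [heading=0, draw]
FD 11.7: (18.5,10) -> (30.2,10) [heading=0, draw]
FD 6.4: (30.2,10) -> (36.6,10) [heading=0, draw]
RT 180: heading 0 -> 180
PD: pen down
RT 180: heading 180 -> 0
LT 180: heading 0 -> 180
Final: pos=(36.6,10), heading=180, 5 segment(s) drawn

Start position: (5, 10)
Final position: (36.6, 10)
Distance = 31.6; >= 1e-6 -> NOT closed

Answer: no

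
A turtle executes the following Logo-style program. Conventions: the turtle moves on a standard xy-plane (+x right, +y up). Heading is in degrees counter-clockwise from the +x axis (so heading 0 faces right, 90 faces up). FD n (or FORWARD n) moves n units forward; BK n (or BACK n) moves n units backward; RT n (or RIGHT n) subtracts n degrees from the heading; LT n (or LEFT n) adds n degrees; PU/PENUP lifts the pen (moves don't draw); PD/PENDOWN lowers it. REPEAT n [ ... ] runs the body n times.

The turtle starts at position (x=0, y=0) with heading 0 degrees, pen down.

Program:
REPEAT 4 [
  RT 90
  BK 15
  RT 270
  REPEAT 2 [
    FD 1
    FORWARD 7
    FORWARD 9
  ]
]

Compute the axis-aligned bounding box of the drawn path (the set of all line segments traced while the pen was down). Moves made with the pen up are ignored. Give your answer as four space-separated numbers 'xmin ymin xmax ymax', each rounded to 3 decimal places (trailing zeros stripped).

Answer: 0 0 136 60

Derivation:
Executing turtle program step by step:
Start: pos=(0,0), heading=0, pen down
REPEAT 4 [
  -- iteration 1/4 --
  RT 90: heading 0 -> 270
  BK 15: (0,0) -> (0,15) [heading=270, draw]
  RT 270: heading 270 -> 0
  REPEAT 2 [
    -- iteration 1/2 --
    FD 1: (0,15) -> (1,15) [heading=0, draw]
    FD 7: (1,15) -> (8,15) [heading=0, draw]
    FD 9: (8,15) -> (17,15) [heading=0, draw]
    -- iteration 2/2 --
    FD 1: (17,15) -> (18,15) [heading=0, draw]
    FD 7: (18,15) -> (25,15) [heading=0, draw]
    FD 9: (25,15) -> (34,15) [heading=0, draw]
  ]
  -- iteration 2/4 --
  RT 90: heading 0 -> 270
  BK 15: (34,15) -> (34,30) [heading=270, draw]
  RT 270: heading 270 -> 0
  REPEAT 2 [
    -- iteration 1/2 --
    FD 1: (34,30) -> (35,30) [heading=0, draw]
    FD 7: (35,30) -> (42,30) [heading=0, draw]
    FD 9: (42,30) -> (51,30) [heading=0, draw]
    -- iteration 2/2 --
    FD 1: (51,30) -> (52,30) [heading=0, draw]
    FD 7: (52,30) -> (59,30) [heading=0, draw]
    FD 9: (59,30) -> (68,30) [heading=0, draw]
  ]
  -- iteration 3/4 --
  RT 90: heading 0 -> 270
  BK 15: (68,30) -> (68,45) [heading=270, draw]
  RT 270: heading 270 -> 0
  REPEAT 2 [
    -- iteration 1/2 --
    FD 1: (68,45) -> (69,45) [heading=0, draw]
    FD 7: (69,45) -> (76,45) [heading=0, draw]
    FD 9: (76,45) -> (85,45) [heading=0, draw]
    -- iteration 2/2 --
    FD 1: (85,45) -> (86,45) [heading=0, draw]
    FD 7: (86,45) -> (93,45) [heading=0, draw]
    FD 9: (93,45) -> (102,45) [heading=0, draw]
  ]
  -- iteration 4/4 --
  RT 90: heading 0 -> 270
  BK 15: (102,45) -> (102,60) [heading=270, draw]
  RT 270: heading 270 -> 0
  REPEAT 2 [
    -- iteration 1/2 --
    FD 1: (102,60) -> (103,60) [heading=0, draw]
    FD 7: (103,60) -> (110,60) [heading=0, draw]
    FD 9: (110,60) -> (119,60) [heading=0, draw]
    -- iteration 2/2 --
    FD 1: (119,60) -> (120,60) [heading=0, draw]
    FD 7: (120,60) -> (127,60) [heading=0, draw]
    FD 9: (127,60) -> (136,60) [heading=0, draw]
  ]
]
Final: pos=(136,60), heading=0, 28 segment(s) drawn

Segment endpoints: x in {0, 0, 1, 8, 17, 18, 25, 34, 34, 35, 42, 51, 52, 59, 68, 68, 69, 76, 85, 86, 93, 102, 102, 103, 110, 119, 120, 127, 136}, y in {0, 15, 15, 15, 15, 15, 30, 30, 30, 30, 30, 45, 45, 45, 45, 45, 60, 60, 60, 60, 60}
xmin=0, ymin=0, xmax=136, ymax=60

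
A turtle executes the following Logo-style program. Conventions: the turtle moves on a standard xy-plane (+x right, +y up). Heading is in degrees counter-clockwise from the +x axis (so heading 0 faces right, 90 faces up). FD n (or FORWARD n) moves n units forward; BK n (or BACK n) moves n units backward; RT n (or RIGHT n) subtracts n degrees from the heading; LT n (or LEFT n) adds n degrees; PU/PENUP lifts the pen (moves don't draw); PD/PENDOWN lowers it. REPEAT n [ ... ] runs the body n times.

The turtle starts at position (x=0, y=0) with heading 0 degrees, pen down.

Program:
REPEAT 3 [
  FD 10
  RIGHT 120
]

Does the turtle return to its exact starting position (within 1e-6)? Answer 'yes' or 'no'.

Executing turtle program step by step:
Start: pos=(0,0), heading=0, pen down
REPEAT 3 [
  -- iteration 1/3 --
  FD 10: (0,0) -> (10,0) [heading=0, draw]
  RT 120: heading 0 -> 240
  -- iteration 2/3 --
  FD 10: (10,0) -> (5,-8.66) [heading=240, draw]
  RT 120: heading 240 -> 120
  -- iteration 3/3 --
  FD 10: (5,-8.66) -> (0,0) [heading=120, draw]
  RT 120: heading 120 -> 0
]
Final: pos=(0,0), heading=0, 3 segment(s) drawn

Start position: (0, 0)
Final position: (0, 0)
Distance = 0; < 1e-6 -> CLOSED

Answer: yes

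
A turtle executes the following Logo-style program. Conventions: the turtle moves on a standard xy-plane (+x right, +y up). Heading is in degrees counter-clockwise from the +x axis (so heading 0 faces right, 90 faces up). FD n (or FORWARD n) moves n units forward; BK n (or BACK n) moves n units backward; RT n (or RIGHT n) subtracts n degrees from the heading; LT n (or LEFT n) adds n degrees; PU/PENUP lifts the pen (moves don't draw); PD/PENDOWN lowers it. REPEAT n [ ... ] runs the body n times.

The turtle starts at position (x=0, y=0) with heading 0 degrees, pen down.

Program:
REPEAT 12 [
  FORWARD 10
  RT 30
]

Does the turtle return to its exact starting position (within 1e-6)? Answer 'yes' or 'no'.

Answer: yes

Derivation:
Executing turtle program step by step:
Start: pos=(0,0), heading=0, pen down
REPEAT 12 [
  -- iteration 1/12 --
  FD 10: (0,0) -> (10,0) [heading=0, draw]
  RT 30: heading 0 -> 330
  -- iteration 2/12 --
  FD 10: (10,0) -> (18.66,-5) [heading=330, draw]
  RT 30: heading 330 -> 300
  -- iteration 3/12 --
  FD 10: (18.66,-5) -> (23.66,-13.66) [heading=300, draw]
  RT 30: heading 300 -> 270
  -- iteration 4/12 --
  FD 10: (23.66,-13.66) -> (23.66,-23.66) [heading=270, draw]
  RT 30: heading 270 -> 240
  -- iteration 5/12 --
  FD 10: (23.66,-23.66) -> (18.66,-32.321) [heading=240, draw]
  RT 30: heading 240 -> 210
  -- iteration 6/12 --
  FD 10: (18.66,-32.321) -> (10,-37.321) [heading=210, draw]
  RT 30: heading 210 -> 180
  -- iteration 7/12 --
  FD 10: (10,-37.321) -> (0,-37.321) [heading=180, draw]
  RT 30: heading 180 -> 150
  -- iteration 8/12 --
  FD 10: (0,-37.321) -> (-8.66,-32.321) [heading=150, draw]
  RT 30: heading 150 -> 120
  -- iteration 9/12 --
  FD 10: (-8.66,-32.321) -> (-13.66,-23.66) [heading=120, draw]
  RT 30: heading 120 -> 90
  -- iteration 10/12 --
  FD 10: (-13.66,-23.66) -> (-13.66,-13.66) [heading=90, draw]
  RT 30: heading 90 -> 60
  -- iteration 11/12 --
  FD 10: (-13.66,-13.66) -> (-8.66,-5) [heading=60, draw]
  RT 30: heading 60 -> 30
  -- iteration 12/12 --
  FD 10: (-8.66,-5) -> (0,0) [heading=30, draw]
  RT 30: heading 30 -> 0
]
Final: pos=(0,0), heading=0, 12 segment(s) drawn

Start position: (0, 0)
Final position: (0, 0)
Distance = 0; < 1e-6 -> CLOSED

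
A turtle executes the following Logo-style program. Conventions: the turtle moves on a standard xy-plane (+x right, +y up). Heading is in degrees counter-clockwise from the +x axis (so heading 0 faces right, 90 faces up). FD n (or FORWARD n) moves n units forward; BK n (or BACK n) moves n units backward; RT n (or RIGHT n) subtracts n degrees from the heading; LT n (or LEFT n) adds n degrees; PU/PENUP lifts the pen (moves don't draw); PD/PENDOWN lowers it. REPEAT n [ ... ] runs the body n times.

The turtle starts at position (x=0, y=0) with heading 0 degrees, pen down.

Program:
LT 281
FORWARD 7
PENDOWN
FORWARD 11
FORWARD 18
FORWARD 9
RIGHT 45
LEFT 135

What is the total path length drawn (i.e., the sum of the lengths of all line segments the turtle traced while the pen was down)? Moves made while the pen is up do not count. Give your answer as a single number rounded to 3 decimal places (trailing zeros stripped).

Answer: 45

Derivation:
Executing turtle program step by step:
Start: pos=(0,0), heading=0, pen down
LT 281: heading 0 -> 281
FD 7: (0,0) -> (1.336,-6.871) [heading=281, draw]
PD: pen down
FD 11: (1.336,-6.871) -> (3.435,-17.669) [heading=281, draw]
FD 18: (3.435,-17.669) -> (6.869,-35.339) [heading=281, draw]
FD 9: (6.869,-35.339) -> (8.586,-44.173) [heading=281, draw]
RT 45: heading 281 -> 236
LT 135: heading 236 -> 11
Final: pos=(8.586,-44.173), heading=11, 4 segment(s) drawn

Segment lengths:
  seg 1: (0,0) -> (1.336,-6.871), length = 7
  seg 2: (1.336,-6.871) -> (3.435,-17.669), length = 11
  seg 3: (3.435,-17.669) -> (6.869,-35.339), length = 18
  seg 4: (6.869,-35.339) -> (8.586,-44.173), length = 9
Total = 45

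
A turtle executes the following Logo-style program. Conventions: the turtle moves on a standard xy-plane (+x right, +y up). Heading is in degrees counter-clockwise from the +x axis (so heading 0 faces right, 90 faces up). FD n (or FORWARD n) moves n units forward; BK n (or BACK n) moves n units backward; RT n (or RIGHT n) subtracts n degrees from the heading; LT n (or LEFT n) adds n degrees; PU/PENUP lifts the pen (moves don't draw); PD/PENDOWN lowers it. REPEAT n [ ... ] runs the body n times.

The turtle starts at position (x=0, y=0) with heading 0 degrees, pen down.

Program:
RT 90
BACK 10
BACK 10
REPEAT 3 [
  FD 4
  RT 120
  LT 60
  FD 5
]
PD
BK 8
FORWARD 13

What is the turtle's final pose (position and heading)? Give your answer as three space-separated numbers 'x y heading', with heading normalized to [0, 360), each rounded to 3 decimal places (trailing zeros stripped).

Answer: -15.588 26 90

Derivation:
Executing turtle program step by step:
Start: pos=(0,0), heading=0, pen down
RT 90: heading 0 -> 270
BK 10: (0,0) -> (0,10) [heading=270, draw]
BK 10: (0,10) -> (0,20) [heading=270, draw]
REPEAT 3 [
  -- iteration 1/3 --
  FD 4: (0,20) -> (0,16) [heading=270, draw]
  RT 120: heading 270 -> 150
  LT 60: heading 150 -> 210
  FD 5: (0,16) -> (-4.33,13.5) [heading=210, draw]
  -- iteration 2/3 --
  FD 4: (-4.33,13.5) -> (-7.794,11.5) [heading=210, draw]
  RT 120: heading 210 -> 90
  LT 60: heading 90 -> 150
  FD 5: (-7.794,11.5) -> (-12.124,14) [heading=150, draw]
  -- iteration 3/3 --
  FD 4: (-12.124,14) -> (-15.588,16) [heading=150, draw]
  RT 120: heading 150 -> 30
  LT 60: heading 30 -> 90
  FD 5: (-15.588,16) -> (-15.588,21) [heading=90, draw]
]
PD: pen down
BK 8: (-15.588,21) -> (-15.588,13) [heading=90, draw]
FD 13: (-15.588,13) -> (-15.588,26) [heading=90, draw]
Final: pos=(-15.588,26), heading=90, 10 segment(s) drawn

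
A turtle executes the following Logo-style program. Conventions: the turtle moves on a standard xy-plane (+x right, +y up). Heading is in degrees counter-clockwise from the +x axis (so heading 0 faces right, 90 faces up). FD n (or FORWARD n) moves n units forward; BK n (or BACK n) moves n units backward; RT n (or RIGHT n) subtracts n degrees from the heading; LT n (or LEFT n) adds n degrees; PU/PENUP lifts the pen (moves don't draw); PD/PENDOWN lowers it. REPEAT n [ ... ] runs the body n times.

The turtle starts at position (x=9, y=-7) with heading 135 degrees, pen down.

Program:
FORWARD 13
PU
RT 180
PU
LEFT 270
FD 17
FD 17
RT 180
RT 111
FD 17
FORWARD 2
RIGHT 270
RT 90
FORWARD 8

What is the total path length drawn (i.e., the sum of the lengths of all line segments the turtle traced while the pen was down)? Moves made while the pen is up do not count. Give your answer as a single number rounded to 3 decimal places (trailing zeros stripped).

Answer: 13

Derivation:
Executing turtle program step by step:
Start: pos=(9,-7), heading=135, pen down
FD 13: (9,-7) -> (-0.192,2.192) [heading=135, draw]
PU: pen up
RT 180: heading 135 -> 315
PU: pen up
LT 270: heading 315 -> 225
FD 17: (-0.192,2.192) -> (-12.213,-9.828) [heading=225, move]
FD 17: (-12.213,-9.828) -> (-24.234,-21.849) [heading=225, move]
RT 180: heading 225 -> 45
RT 111: heading 45 -> 294
FD 17: (-24.234,-21.849) -> (-17.319,-37.38) [heading=294, move]
FD 2: (-17.319,-37.38) -> (-16.506,-39.207) [heading=294, move]
RT 270: heading 294 -> 24
RT 90: heading 24 -> 294
FD 8: (-16.506,-39.207) -> (-13.252,-46.515) [heading=294, move]
Final: pos=(-13.252,-46.515), heading=294, 1 segment(s) drawn

Segment lengths:
  seg 1: (9,-7) -> (-0.192,2.192), length = 13
Total = 13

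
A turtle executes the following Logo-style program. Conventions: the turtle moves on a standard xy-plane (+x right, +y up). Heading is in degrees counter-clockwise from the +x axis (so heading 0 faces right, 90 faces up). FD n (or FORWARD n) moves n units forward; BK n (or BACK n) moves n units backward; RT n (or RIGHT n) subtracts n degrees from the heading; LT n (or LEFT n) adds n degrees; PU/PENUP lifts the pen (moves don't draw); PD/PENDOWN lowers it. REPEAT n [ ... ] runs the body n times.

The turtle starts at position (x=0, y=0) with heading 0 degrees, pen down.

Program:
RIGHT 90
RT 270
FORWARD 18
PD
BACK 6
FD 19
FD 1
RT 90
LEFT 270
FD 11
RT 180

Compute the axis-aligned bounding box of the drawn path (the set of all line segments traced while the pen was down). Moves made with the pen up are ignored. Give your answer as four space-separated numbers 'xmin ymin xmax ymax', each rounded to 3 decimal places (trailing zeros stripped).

Answer: 0 0 32 0

Derivation:
Executing turtle program step by step:
Start: pos=(0,0), heading=0, pen down
RT 90: heading 0 -> 270
RT 270: heading 270 -> 0
FD 18: (0,0) -> (18,0) [heading=0, draw]
PD: pen down
BK 6: (18,0) -> (12,0) [heading=0, draw]
FD 19: (12,0) -> (31,0) [heading=0, draw]
FD 1: (31,0) -> (32,0) [heading=0, draw]
RT 90: heading 0 -> 270
LT 270: heading 270 -> 180
FD 11: (32,0) -> (21,0) [heading=180, draw]
RT 180: heading 180 -> 0
Final: pos=(21,0), heading=0, 5 segment(s) drawn

Segment endpoints: x in {0, 12, 18, 21, 31, 32}, y in {0, 0, 0, 0, 0, 0}
xmin=0, ymin=0, xmax=32, ymax=0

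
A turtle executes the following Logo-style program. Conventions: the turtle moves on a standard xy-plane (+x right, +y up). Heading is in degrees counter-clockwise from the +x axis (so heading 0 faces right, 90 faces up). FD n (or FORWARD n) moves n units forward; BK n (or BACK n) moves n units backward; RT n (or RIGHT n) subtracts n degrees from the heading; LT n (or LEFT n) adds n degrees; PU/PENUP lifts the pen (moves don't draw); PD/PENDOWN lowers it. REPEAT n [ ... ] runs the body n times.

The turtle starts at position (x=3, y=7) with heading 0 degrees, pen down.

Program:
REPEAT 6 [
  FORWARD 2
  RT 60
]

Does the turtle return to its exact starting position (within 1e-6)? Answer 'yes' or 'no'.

Answer: yes

Derivation:
Executing turtle program step by step:
Start: pos=(3,7), heading=0, pen down
REPEAT 6 [
  -- iteration 1/6 --
  FD 2: (3,7) -> (5,7) [heading=0, draw]
  RT 60: heading 0 -> 300
  -- iteration 2/6 --
  FD 2: (5,7) -> (6,5.268) [heading=300, draw]
  RT 60: heading 300 -> 240
  -- iteration 3/6 --
  FD 2: (6,5.268) -> (5,3.536) [heading=240, draw]
  RT 60: heading 240 -> 180
  -- iteration 4/6 --
  FD 2: (5,3.536) -> (3,3.536) [heading=180, draw]
  RT 60: heading 180 -> 120
  -- iteration 5/6 --
  FD 2: (3,3.536) -> (2,5.268) [heading=120, draw]
  RT 60: heading 120 -> 60
  -- iteration 6/6 --
  FD 2: (2,5.268) -> (3,7) [heading=60, draw]
  RT 60: heading 60 -> 0
]
Final: pos=(3,7), heading=0, 6 segment(s) drawn

Start position: (3, 7)
Final position: (3, 7)
Distance = 0; < 1e-6 -> CLOSED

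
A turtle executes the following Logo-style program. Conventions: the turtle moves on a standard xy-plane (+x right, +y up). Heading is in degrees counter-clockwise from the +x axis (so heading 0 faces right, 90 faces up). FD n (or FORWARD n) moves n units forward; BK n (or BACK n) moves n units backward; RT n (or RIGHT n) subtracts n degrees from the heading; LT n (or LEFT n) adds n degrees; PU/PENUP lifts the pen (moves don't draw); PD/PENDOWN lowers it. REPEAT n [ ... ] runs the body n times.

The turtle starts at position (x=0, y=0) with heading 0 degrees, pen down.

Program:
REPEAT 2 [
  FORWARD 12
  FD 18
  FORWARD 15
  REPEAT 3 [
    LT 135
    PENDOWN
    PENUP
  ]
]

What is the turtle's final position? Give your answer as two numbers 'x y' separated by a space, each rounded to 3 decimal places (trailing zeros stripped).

Answer: 76.82 31.82

Derivation:
Executing turtle program step by step:
Start: pos=(0,0), heading=0, pen down
REPEAT 2 [
  -- iteration 1/2 --
  FD 12: (0,0) -> (12,0) [heading=0, draw]
  FD 18: (12,0) -> (30,0) [heading=0, draw]
  FD 15: (30,0) -> (45,0) [heading=0, draw]
  REPEAT 3 [
    -- iteration 1/3 --
    LT 135: heading 0 -> 135
    PD: pen down
    PU: pen up
    -- iteration 2/3 --
    LT 135: heading 135 -> 270
    PD: pen down
    PU: pen up
    -- iteration 3/3 --
    LT 135: heading 270 -> 45
    PD: pen down
    PU: pen up
  ]
  -- iteration 2/2 --
  FD 12: (45,0) -> (53.485,8.485) [heading=45, move]
  FD 18: (53.485,8.485) -> (66.213,21.213) [heading=45, move]
  FD 15: (66.213,21.213) -> (76.82,31.82) [heading=45, move]
  REPEAT 3 [
    -- iteration 1/3 --
    LT 135: heading 45 -> 180
    PD: pen down
    PU: pen up
    -- iteration 2/3 --
    LT 135: heading 180 -> 315
    PD: pen down
    PU: pen up
    -- iteration 3/3 --
    LT 135: heading 315 -> 90
    PD: pen down
    PU: pen up
  ]
]
Final: pos=(76.82,31.82), heading=90, 3 segment(s) drawn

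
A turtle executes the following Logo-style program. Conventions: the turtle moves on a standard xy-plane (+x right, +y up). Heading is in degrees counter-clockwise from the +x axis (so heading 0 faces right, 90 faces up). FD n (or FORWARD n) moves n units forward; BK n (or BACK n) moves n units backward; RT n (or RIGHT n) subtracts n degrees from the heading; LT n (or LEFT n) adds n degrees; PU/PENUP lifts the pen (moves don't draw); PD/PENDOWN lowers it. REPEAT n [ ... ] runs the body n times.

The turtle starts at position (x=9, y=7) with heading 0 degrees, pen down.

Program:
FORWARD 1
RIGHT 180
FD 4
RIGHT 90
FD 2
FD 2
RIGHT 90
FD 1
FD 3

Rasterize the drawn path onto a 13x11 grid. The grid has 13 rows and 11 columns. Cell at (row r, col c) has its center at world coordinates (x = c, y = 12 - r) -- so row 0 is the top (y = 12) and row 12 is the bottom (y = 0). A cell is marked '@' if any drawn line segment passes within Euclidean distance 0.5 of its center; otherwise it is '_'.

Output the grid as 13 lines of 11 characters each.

Answer: ___________
______@@@@@
______@____
______@____
______@____
______@@@@@
___________
___________
___________
___________
___________
___________
___________

Derivation:
Segment 0: (9,7) -> (10,7)
Segment 1: (10,7) -> (6,7)
Segment 2: (6,7) -> (6,9)
Segment 3: (6,9) -> (6,11)
Segment 4: (6,11) -> (7,11)
Segment 5: (7,11) -> (10,11)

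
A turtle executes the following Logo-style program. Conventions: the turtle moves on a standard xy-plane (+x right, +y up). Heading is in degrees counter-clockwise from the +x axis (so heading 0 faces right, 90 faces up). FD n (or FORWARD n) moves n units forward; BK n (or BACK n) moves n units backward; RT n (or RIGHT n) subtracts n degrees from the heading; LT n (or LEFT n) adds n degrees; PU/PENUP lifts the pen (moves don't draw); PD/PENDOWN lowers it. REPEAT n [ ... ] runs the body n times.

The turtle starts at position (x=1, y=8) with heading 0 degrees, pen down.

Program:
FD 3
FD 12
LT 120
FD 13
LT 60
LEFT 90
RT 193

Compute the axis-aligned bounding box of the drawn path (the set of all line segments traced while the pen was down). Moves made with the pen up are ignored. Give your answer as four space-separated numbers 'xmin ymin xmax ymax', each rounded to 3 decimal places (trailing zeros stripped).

Executing turtle program step by step:
Start: pos=(1,8), heading=0, pen down
FD 3: (1,8) -> (4,8) [heading=0, draw]
FD 12: (4,8) -> (16,8) [heading=0, draw]
LT 120: heading 0 -> 120
FD 13: (16,8) -> (9.5,19.258) [heading=120, draw]
LT 60: heading 120 -> 180
LT 90: heading 180 -> 270
RT 193: heading 270 -> 77
Final: pos=(9.5,19.258), heading=77, 3 segment(s) drawn

Segment endpoints: x in {1, 4, 9.5, 16}, y in {8, 19.258}
xmin=1, ymin=8, xmax=16, ymax=19.258

Answer: 1 8 16 19.258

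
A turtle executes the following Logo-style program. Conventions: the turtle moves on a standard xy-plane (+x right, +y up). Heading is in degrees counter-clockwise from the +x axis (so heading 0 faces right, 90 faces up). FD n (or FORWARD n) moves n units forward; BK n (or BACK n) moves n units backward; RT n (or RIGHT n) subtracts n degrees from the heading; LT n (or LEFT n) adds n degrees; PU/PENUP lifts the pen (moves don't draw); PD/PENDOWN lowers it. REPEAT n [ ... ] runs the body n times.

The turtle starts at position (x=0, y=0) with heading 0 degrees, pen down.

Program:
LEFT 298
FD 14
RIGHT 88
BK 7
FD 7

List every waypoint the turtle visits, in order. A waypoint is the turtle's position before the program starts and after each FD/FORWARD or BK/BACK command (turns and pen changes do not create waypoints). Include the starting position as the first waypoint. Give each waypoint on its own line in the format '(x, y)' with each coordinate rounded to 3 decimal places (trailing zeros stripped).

Answer: (0, 0)
(6.573, -12.361)
(12.635, -8.861)
(6.573, -12.361)

Derivation:
Executing turtle program step by step:
Start: pos=(0,0), heading=0, pen down
LT 298: heading 0 -> 298
FD 14: (0,0) -> (6.573,-12.361) [heading=298, draw]
RT 88: heading 298 -> 210
BK 7: (6.573,-12.361) -> (12.635,-8.861) [heading=210, draw]
FD 7: (12.635,-8.861) -> (6.573,-12.361) [heading=210, draw]
Final: pos=(6.573,-12.361), heading=210, 3 segment(s) drawn
Waypoints (4 total):
(0, 0)
(6.573, -12.361)
(12.635, -8.861)
(6.573, -12.361)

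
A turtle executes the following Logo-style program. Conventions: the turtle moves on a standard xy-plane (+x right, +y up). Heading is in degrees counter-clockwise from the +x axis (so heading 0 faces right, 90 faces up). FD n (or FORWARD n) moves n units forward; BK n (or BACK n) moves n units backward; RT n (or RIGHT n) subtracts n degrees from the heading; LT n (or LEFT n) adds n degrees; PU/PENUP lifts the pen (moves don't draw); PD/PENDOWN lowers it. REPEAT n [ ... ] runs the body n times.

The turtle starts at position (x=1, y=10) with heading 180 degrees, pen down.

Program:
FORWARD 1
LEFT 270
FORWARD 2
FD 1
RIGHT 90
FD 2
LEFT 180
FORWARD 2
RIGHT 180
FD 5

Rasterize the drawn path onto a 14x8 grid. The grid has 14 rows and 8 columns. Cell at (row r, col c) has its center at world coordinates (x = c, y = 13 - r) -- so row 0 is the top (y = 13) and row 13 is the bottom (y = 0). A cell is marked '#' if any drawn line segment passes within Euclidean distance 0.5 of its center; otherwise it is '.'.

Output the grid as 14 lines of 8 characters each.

Answer: ######..
#.......
#.......
##......
........
........
........
........
........
........
........
........
........
........

Derivation:
Segment 0: (1,10) -> (0,10)
Segment 1: (0,10) -> (0,12)
Segment 2: (0,12) -> (0,13)
Segment 3: (0,13) -> (2,13)
Segment 4: (2,13) -> (0,13)
Segment 5: (0,13) -> (5,13)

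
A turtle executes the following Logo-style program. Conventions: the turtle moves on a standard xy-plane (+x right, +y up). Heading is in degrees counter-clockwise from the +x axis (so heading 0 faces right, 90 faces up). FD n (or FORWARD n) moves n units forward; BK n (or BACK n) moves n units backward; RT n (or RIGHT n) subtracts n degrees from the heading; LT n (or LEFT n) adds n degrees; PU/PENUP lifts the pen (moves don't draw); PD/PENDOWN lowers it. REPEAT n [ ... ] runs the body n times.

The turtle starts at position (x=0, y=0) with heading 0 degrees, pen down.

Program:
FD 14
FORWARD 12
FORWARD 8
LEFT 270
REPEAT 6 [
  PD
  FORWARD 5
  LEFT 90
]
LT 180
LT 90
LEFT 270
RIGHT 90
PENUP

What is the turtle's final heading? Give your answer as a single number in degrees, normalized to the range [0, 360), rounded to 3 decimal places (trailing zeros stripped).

Executing turtle program step by step:
Start: pos=(0,0), heading=0, pen down
FD 14: (0,0) -> (14,0) [heading=0, draw]
FD 12: (14,0) -> (26,0) [heading=0, draw]
FD 8: (26,0) -> (34,0) [heading=0, draw]
LT 270: heading 0 -> 270
REPEAT 6 [
  -- iteration 1/6 --
  PD: pen down
  FD 5: (34,0) -> (34,-5) [heading=270, draw]
  LT 90: heading 270 -> 0
  -- iteration 2/6 --
  PD: pen down
  FD 5: (34,-5) -> (39,-5) [heading=0, draw]
  LT 90: heading 0 -> 90
  -- iteration 3/6 --
  PD: pen down
  FD 5: (39,-5) -> (39,0) [heading=90, draw]
  LT 90: heading 90 -> 180
  -- iteration 4/6 --
  PD: pen down
  FD 5: (39,0) -> (34,0) [heading=180, draw]
  LT 90: heading 180 -> 270
  -- iteration 5/6 --
  PD: pen down
  FD 5: (34,0) -> (34,-5) [heading=270, draw]
  LT 90: heading 270 -> 0
  -- iteration 6/6 --
  PD: pen down
  FD 5: (34,-5) -> (39,-5) [heading=0, draw]
  LT 90: heading 0 -> 90
]
LT 180: heading 90 -> 270
LT 90: heading 270 -> 0
LT 270: heading 0 -> 270
RT 90: heading 270 -> 180
PU: pen up
Final: pos=(39,-5), heading=180, 9 segment(s) drawn

Answer: 180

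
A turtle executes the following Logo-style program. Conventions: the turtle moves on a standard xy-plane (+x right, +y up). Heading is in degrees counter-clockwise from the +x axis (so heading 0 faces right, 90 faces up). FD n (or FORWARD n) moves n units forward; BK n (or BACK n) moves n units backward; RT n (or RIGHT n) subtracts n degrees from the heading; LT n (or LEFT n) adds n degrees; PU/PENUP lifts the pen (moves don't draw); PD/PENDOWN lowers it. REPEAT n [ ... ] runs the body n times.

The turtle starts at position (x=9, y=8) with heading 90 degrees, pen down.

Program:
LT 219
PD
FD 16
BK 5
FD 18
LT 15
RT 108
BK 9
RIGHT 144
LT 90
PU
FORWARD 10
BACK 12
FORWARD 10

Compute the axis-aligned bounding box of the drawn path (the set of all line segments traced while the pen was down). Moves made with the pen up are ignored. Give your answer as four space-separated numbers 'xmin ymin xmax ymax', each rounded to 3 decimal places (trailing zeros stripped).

Executing turtle program step by step:
Start: pos=(9,8), heading=90, pen down
LT 219: heading 90 -> 309
PD: pen down
FD 16: (9,8) -> (19.069,-4.434) [heading=309, draw]
BK 5: (19.069,-4.434) -> (15.923,-0.549) [heading=309, draw]
FD 18: (15.923,-0.549) -> (27.25,-14.537) [heading=309, draw]
LT 15: heading 309 -> 324
RT 108: heading 324 -> 216
BK 9: (27.25,-14.537) -> (34.531,-9.247) [heading=216, draw]
RT 144: heading 216 -> 72
LT 90: heading 72 -> 162
PU: pen up
FD 10: (34.531,-9.247) -> (25.021,-6.157) [heading=162, move]
BK 12: (25.021,-6.157) -> (36.434,-9.865) [heading=162, move]
FD 10: (36.434,-9.865) -> (26.923,-6.775) [heading=162, move]
Final: pos=(26.923,-6.775), heading=162, 4 segment(s) drawn

Segment endpoints: x in {9, 15.923, 19.069, 27.25, 34.531}, y in {-14.537, -9.247, -4.434, -0.549, 8}
xmin=9, ymin=-14.537, xmax=34.531, ymax=8

Answer: 9 -14.537 34.531 8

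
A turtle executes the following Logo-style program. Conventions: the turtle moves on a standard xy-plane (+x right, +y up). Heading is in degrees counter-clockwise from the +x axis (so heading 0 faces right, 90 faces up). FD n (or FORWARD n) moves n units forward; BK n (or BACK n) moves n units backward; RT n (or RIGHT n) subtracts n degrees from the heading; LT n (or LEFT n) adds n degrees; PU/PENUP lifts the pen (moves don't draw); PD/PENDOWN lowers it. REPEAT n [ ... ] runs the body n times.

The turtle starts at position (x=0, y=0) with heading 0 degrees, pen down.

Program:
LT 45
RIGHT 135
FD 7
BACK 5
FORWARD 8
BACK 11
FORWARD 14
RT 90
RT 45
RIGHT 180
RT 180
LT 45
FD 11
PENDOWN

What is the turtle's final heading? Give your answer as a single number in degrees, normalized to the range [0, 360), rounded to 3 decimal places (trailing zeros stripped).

Answer: 180

Derivation:
Executing turtle program step by step:
Start: pos=(0,0), heading=0, pen down
LT 45: heading 0 -> 45
RT 135: heading 45 -> 270
FD 7: (0,0) -> (0,-7) [heading=270, draw]
BK 5: (0,-7) -> (0,-2) [heading=270, draw]
FD 8: (0,-2) -> (0,-10) [heading=270, draw]
BK 11: (0,-10) -> (0,1) [heading=270, draw]
FD 14: (0,1) -> (0,-13) [heading=270, draw]
RT 90: heading 270 -> 180
RT 45: heading 180 -> 135
RT 180: heading 135 -> 315
RT 180: heading 315 -> 135
LT 45: heading 135 -> 180
FD 11: (0,-13) -> (-11,-13) [heading=180, draw]
PD: pen down
Final: pos=(-11,-13), heading=180, 6 segment(s) drawn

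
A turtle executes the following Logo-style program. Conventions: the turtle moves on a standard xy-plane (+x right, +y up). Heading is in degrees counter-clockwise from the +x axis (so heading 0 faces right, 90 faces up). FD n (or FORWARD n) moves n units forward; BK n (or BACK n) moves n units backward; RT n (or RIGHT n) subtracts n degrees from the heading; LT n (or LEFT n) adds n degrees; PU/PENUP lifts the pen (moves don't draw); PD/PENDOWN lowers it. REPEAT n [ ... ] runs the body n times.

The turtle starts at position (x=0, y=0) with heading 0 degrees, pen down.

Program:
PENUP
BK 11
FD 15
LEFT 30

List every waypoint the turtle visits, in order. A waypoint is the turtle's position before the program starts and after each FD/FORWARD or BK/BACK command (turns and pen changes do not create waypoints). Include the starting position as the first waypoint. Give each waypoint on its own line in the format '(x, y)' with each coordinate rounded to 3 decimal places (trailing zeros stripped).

Answer: (0, 0)
(-11, 0)
(4, 0)

Derivation:
Executing turtle program step by step:
Start: pos=(0,0), heading=0, pen down
PU: pen up
BK 11: (0,0) -> (-11,0) [heading=0, move]
FD 15: (-11,0) -> (4,0) [heading=0, move]
LT 30: heading 0 -> 30
Final: pos=(4,0), heading=30, 0 segment(s) drawn
Waypoints (3 total):
(0, 0)
(-11, 0)
(4, 0)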